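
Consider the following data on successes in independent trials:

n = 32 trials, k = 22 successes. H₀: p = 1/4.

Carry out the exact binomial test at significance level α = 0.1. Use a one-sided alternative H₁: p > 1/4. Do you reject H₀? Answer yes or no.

reject H₀: yes

Exact binomial: n=32, k=22, p₀=1/4=0.2500
P(X≥22) from Σ C(n,i)·p₀^i·(1−p₀)^(n−i)
p-value (one-sided, H₁ greater) = 0.00000
At α=0.1: p < α → reject H₀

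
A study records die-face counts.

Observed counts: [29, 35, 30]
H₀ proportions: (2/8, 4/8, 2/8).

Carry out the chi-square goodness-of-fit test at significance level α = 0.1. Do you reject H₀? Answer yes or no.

reject H₀: yes

n = 94; E_i = n·p_i = [23.50, 47.00, 23.50]
χ² = (29−23.50)²/23.50 + (35−47.00)²/47.00 + (30−23.50)²/23.50 = 6.1489
df = 2
p-value (upper-tail) = 0.04621
At α=0.1: p < α → reject H₀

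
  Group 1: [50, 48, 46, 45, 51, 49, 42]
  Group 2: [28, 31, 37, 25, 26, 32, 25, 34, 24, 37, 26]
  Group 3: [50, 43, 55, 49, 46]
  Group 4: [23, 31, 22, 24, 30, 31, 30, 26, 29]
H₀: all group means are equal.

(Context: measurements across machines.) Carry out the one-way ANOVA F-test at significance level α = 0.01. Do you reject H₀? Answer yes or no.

reject H₀: yes

Group means [47.29, 29.55, 48.60, 27.33], grand mean 35.781
SSB = Σnᵢ(x̄ᵢ−x̄)² = 2818.113; SSW = ΣΣ(x−x̄ᵢ)² = 483.356
MSB = 2818.113/3 = 939.3710; MSW = 483.356/28 = 17.2627
F = MSB/MSW = 54.4162
df = (3, 28)
p-value (upper-tail) = 0.00000
At α=0.01: p < α → reject H₀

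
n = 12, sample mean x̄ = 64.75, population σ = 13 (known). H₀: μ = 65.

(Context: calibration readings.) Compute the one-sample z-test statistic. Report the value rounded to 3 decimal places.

SE = σ/√n = 13/√12 = 3.7528
z = (x̄−μ₀)/SE = (64.75−65)/3.7528 = -0.0666

test statistic = -0.067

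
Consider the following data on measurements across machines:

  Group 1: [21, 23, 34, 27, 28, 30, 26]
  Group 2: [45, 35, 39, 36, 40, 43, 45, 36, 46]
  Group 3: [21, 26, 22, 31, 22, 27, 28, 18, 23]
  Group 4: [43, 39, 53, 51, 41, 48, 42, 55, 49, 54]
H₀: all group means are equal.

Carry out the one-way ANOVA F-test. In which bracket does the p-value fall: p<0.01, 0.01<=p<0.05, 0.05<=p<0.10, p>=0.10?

p-value bracket: p<0.01

Group means [27.00, 40.56, 24.22, 47.50], grand mean 35.629
SSB = Σnᵢ(x̄ᵢ−x̄)² = 3319.894; SSW = ΣΣ(x−x̄ᵢ)² = 702.278
MSB = 3319.894/3 = 1106.6312; MSW = 702.278/31 = 22.6541
F = MSB/MSW = 48.8490
df = (3, 31)
p-value (upper-tail) = 0.00000
→ bracket: p<0.01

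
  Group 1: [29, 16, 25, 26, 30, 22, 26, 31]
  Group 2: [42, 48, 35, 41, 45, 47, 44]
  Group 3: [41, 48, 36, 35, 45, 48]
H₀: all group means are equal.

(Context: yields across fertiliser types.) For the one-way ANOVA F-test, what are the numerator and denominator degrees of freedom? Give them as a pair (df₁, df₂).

k = 3 groups, N = 21 total
df = (k−1, N−k) = (3−1, 21−3) = (2, 18)

degrees of freedom = [2, 18]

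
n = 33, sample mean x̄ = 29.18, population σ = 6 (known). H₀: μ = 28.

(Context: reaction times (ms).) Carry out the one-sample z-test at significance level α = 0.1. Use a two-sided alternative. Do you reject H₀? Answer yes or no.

reject H₀: no

SE = σ/√n = 6/√33 = 1.0445
z = (x̄−μ₀)/SE = (29.18−28)/1.0445 = 1.1298
p-value (two-sided) = 0.25858
At α=0.1: p ≥ α → fail to reject H₀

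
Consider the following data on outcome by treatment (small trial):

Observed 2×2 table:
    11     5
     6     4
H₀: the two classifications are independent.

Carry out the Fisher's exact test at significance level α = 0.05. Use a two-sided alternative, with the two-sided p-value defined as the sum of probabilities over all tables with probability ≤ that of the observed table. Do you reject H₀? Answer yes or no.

Margins: r₁=16, r₂=10, c₁=17, c₂=9, n=26
p_obs = C(16,11)·C(10,6)/C(26,17); sum pmf over tables with pmf ≤ p_obs
p-value (two-sided) = 0.69245
At α=0.05: p ≥ α → fail to reject H₀

reject H₀: no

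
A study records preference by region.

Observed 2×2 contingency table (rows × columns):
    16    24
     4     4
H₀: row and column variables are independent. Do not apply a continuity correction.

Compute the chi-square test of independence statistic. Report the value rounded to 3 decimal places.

test statistic = 0.274

Row totals [40, 8], col totals [20, 28], n=48
χ² = (16−16.67)²/16.67 + (24−23.33)²/23.33 + (4−3.33)²/3.33 + (4−4.67)²/4.67 = 0.2743
df = 1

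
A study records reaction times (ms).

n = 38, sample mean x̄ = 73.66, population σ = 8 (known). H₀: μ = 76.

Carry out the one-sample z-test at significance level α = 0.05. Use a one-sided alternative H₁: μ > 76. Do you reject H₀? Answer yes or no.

reject H₀: no

SE = σ/√n = 8/√38 = 1.2978
z = (x̄−μ₀)/SE = (73.66−76)/1.2978 = -1.8031
p-value (one-sided, H₁ greater) = 0.96431
At α=0.05: p ≥ α → fail to reject H₀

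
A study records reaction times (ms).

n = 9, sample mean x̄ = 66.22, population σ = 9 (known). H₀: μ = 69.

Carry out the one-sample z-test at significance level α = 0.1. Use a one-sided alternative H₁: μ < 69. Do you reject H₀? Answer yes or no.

reject H₀: no

SE = σ/√n = 9/√9 = 3.0000
z = (x̄−μ₀)/SE = (66.22−69)/3.0000 = -0.9267
p-value (one-sided, H₁ less) = 0.17705
At α=0.1: p ≥ α → fail to reject H₀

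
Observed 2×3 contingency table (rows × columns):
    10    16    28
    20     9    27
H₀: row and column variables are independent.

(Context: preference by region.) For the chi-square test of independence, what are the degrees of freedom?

degrees of freedom = 2

df = (r−1)(c−1) = (2−1)·(3−1) = 2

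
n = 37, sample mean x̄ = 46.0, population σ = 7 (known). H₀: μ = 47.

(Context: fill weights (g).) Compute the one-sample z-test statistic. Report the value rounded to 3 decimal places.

SE = σ/√n = 7/√37 = 1.1508
z = (x̄−μ₀)/SE = (46.0−47)/1.1508 = -0.8690

test statistic = -0.869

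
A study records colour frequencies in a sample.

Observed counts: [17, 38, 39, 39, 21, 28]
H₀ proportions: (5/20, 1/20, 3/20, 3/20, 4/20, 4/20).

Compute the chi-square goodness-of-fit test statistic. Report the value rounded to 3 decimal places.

test statistic = 128.115

n = 182; E_i = n·p_i = [45.50, 9.10, 27.30, 27.30, 36.40, 36.40]
χ² = (17−45.50)²/45.50 + (38−9.10)²/9.10 + (39−27.30)²/27.30 + (39−27.30)²/27.30 + (21−36.40)²/36.40 + (28−36.40)²/36.40 = 128.1154
df = 5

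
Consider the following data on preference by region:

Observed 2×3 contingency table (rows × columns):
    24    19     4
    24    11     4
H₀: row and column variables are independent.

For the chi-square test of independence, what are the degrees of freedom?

df = (r−1)(c−1) = (2−1)·(3−1) = 2

degrees of freedom = 2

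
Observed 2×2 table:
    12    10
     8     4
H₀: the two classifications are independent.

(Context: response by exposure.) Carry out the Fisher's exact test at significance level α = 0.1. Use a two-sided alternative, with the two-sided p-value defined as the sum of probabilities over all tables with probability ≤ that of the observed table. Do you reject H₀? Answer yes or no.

Margins: r₁=22, r₂=12, c₁=20, c₂=14, n=34
p_obs = C(22,12)·C(12,8)/C(34,20); sum pmf over tables with pmf ≤ p_obs
p-value (two-sided) = 0.71698
At α=0.1: p ≥ α → fail to reject H₀

reject H₀: no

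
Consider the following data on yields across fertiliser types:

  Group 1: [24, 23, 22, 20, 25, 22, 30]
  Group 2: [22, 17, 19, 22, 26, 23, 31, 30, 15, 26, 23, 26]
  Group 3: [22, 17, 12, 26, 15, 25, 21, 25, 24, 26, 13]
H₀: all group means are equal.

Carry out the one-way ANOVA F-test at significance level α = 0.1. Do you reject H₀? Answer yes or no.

reject H₀: no

Group means [23.71, 23.33, 20.55], grand mean 22.400
SSB = Σnᵢ(x̄ᵢ−x̄)² = 60.377; SSW = ΣΣ(x−x̄ᵢ)² = 604.823
MSB = 60.377/2 = 30.1887; MSW = 604.823/27 = 22.4008
F = MSB/MSW = 1.3477
df = (2, 27)
p-value (upper-tail) = 0.27677
At α=0.1: p ≥ α → fail to reject H₀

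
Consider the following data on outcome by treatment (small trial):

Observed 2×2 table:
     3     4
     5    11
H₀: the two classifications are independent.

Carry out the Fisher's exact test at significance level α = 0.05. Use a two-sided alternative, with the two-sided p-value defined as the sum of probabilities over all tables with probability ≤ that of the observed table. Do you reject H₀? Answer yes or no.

Margins: r₁=7, r₂=16, c₁=8, c₂=15, n=23
p_obs = C(7,3)·C(16,5)/C(23,8); sum pmf over tables with pmf ≤ p_obs
p-value (two-sided) = 0.65702
At α=0.05: p ≥ α → fail to reject H₀

reject H₀: no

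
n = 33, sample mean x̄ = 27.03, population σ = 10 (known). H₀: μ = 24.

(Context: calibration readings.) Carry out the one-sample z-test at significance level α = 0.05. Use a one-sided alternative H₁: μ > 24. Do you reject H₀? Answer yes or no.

reject H₀: yes

SE = σ/√n = 10/√33 = 1.7408
z = (x̄−μ₀)/SE = (27.03−24)/1.7408 = 1.7406
p-value (one-sided, H₁ greater) = 0.04088
At α=0.05: p < α → reject H₀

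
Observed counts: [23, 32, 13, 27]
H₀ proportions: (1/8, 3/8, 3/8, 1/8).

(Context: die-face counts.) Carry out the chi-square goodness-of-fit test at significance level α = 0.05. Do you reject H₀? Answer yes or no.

reject H₀: yes

n = 95; E_i = n·p_i = [11.88, 35.62, 35.62, 11.88]
χ² = (23−11.88)²/11.88 + (32−35.62)²/35.62 + (13−35.62)²/35.62 + (27−11.88)²/11.88 = 44.4246
df = 3
p-value (upper-tail) = 0.00000
At α=0.05: p < α → reject H₀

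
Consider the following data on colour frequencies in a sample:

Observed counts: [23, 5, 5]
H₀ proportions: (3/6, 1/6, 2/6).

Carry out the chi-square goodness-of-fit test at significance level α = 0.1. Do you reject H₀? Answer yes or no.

reject H₀: yes

n = 33; E_i = n·p_i = [16.50, 5.50, 11.00]
χ² = (23−16.50)²/16.50 + (5−5.50)²/5.50 + (5−11.00)²/11.00 = 5.8788
df = 2
p-value (upper-tail) = 0.05290
At α=0.1: p < α → reject H₀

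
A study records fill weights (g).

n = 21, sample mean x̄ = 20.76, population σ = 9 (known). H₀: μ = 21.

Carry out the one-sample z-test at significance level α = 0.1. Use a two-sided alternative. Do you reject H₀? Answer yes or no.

reject H₀: no

SE = σ/√n = 9/√21 = 1.9640
z = (x̄−μ₀)/SE = (20.76−21)/1.9640 = -0.1222
p-value (two-sided) = 0.90274
At α=0.1: p ≥ α → fail to reject H₀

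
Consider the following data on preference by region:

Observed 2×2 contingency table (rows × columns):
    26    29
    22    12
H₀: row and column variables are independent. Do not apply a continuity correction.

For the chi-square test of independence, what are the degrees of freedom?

df = (r−1)(c−1) = (2−1)·(2−1) = 1

degrees of freedom = 1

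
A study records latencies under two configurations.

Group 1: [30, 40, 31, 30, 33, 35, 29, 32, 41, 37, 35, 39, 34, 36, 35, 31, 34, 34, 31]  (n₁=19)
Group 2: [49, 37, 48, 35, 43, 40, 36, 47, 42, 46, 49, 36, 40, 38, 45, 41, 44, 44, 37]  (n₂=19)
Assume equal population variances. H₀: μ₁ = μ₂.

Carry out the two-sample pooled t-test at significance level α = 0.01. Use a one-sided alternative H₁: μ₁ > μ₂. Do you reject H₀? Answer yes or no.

reject H₀: no

x̄₁=34.053, s₁=3.456, n₁=19
x̄₂=41.947, s₂=4.648, n₂=19
s_p² = [18·3.456² + 18·4.648²]/36 = 16.7749
SE = √(s_p²·(1/19+1/19)) = 1.3288
t = (34.053−41.947)/1.3288 = -5.9411
df = 36
p-value (one-sided, H₁ greater) = 1.00000
At α=0.01: p ≥ α → fail to reject H₀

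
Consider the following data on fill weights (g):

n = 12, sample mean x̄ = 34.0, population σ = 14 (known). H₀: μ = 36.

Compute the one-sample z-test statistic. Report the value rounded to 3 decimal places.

SE = σ/√n = 14/√12 = 4.0415
z = (x̄−μ₀)/SE = (34.0−36)/4.0415 = -0.4949

test statistic = -0.495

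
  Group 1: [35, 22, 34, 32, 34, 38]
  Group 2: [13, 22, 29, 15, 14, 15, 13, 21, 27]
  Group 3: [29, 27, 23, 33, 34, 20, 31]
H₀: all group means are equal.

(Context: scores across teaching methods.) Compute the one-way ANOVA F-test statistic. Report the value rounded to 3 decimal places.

Group means [32.50, 18.78, 28.14], grand mean 25.500
SSB = Σnᵢ(x̄ᵢ−x̄)² = 749.587; SSW = ΣΣ(x−x̄ᵢ)² = 617.913
MSB = 749.587/2 = 374.7937; MSW = 617.913/19 = 32.5217
F = MSB/MSW = 11.5244
df = (2, 19)

test statistic = 11.524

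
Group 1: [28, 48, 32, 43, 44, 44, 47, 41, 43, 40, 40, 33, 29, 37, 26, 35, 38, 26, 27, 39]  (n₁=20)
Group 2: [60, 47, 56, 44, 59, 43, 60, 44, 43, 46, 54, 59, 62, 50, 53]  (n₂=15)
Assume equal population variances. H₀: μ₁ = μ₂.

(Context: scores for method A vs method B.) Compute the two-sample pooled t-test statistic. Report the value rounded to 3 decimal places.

test statistic = -6.184

x̄₁=37.000, s₁=7.116, n₁=20
x̄₂=52.000, s₂=7.081, n₂=15
s_p² = [19·7.116² + 14·7.081²]/33 = 50.4242
SE = √(s_p²·(1/20+1/15)) = 2.4255
t = (37.000−52.000)/2.4255 = -6.1844
df = 33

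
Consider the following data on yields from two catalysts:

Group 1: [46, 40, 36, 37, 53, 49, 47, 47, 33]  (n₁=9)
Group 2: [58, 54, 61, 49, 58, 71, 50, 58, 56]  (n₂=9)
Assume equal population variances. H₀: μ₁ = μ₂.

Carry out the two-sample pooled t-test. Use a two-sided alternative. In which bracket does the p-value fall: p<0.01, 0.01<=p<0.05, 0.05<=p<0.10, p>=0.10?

p-value bracket: p<0.01

x̄₁=43.111, s₁=6.809, n₁=9
x̄₂=57.222, s₂=6.496, n₂=9
s_p² = [8·6.809² + 8·6.496²]/16 = 44.2778
SE = √(s_p²·(1/9+1/9)) = 3.1368
t = (43.111−57.222)/3.1368 = -4.4986
df = 16
p-value (two-sided) = 0.00036
→ bracket: p<0.01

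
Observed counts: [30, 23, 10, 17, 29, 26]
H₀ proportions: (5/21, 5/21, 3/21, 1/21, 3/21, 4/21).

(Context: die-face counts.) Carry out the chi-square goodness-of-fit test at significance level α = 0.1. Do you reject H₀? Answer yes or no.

reject H₀: yes

n = 135; E_i = n·p_i = [32.14, 32.14, 19.29, 6.43, 19.29, 25.71]
χ² = (30−32.14)²/32.14 + (23−32.14)²/32.14 + (10−19.29)²/19.29 + (17−6.43)²/6.43 + (29−19.29)²/19.29 + (26−25.71)²/25.71 = 29.4948
df = 5
p-value (upper-tail) = 0.00002
At α=0.1: p < α → reject H₀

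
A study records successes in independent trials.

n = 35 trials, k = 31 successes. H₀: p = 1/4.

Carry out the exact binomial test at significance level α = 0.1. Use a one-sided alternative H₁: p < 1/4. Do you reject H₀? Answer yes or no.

reject H₀: no

Exact binomial: n=35, k=31, p₀=1/4=0.2500
P(X≤31) from Σ C(n,i)·p₀^i·(1−p₀)^(n−i)
p-value (one-sided, H₁ less) = 1.00000
At α=0.1: p ≥ α → fail to reject H₀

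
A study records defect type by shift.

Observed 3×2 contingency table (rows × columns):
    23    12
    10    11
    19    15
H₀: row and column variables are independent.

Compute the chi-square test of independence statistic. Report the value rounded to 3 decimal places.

Row totals [35, 21, 34], col totals [52, 38], n=90
χ² = (23−20.22)²/20.22 + (12−14.78)²/14.78 + (10−12.13)²/12.13 + (11−8.87)²/8.87 + (19−19.64)²/19.64 + (15−14.36)²/14.36 = 1.8421
df = 2

test statistic = 1.842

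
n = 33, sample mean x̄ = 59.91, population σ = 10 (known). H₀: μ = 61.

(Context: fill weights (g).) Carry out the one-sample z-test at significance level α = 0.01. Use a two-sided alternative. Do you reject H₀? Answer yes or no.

reject H₀: no

SE = σ/√n = 10/√33 = 1.7408
z = (x̄−μ₀)/SE = (59.91−61)/1.7408 = -0.6262
p-value (two-sided) = 0.53121
At α=0.01: p ≥ α → fail to reject H₀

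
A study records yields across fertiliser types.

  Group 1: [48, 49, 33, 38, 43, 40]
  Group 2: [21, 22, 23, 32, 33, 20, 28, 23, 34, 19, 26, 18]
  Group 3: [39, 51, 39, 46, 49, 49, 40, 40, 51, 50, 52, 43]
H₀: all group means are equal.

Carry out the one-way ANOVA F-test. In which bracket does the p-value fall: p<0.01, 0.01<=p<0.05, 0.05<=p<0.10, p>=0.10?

Group means [41.83, 24.92, 45.75], grand mean 36.633
SSB = Σnᵢ(x̄ᵢ−x̄)² = 2806.967; SSW = ΣΣ(x−x̄ᵢ)² = 832.000
MSB = 2806.967/2 = 1403.4833; MSW = 832.000/27 = 30.8148
F = MSB/MSW = 45.5457
df = (2, 27)
p-value (upper-tail) = 0.00000
→ bracket: p<0.01

p-value bracket: p<0.01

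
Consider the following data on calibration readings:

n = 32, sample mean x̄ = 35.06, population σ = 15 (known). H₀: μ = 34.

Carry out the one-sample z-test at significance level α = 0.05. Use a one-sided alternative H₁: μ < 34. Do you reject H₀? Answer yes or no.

SE = σ/√n = 15/√32 = 2.6517
z = (x̄−μ₀)/SE = (35.06−34)/2.6517 = 0.3998
p-value (one-sided, H₁ less) = 0.65533
At α=0.05: p ≥ α → fail to reject H₀

reject H₀: no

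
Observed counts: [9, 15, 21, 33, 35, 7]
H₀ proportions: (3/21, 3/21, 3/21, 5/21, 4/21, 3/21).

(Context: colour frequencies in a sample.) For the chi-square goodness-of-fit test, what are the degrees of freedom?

degrees of freedom = 5

df = k − 1 = 6 − 1 = 5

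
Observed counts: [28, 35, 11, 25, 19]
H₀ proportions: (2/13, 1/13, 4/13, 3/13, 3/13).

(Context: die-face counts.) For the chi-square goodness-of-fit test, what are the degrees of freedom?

degrees of freedom = 4

df = k − 1 = 5 − 1 = 4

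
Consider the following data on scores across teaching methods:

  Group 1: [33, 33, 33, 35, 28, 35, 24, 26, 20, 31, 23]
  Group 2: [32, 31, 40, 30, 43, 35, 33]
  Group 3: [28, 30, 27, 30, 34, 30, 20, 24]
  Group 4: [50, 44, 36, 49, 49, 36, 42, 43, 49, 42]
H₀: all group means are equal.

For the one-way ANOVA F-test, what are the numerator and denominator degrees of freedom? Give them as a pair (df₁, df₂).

k = 4 groups, N = 36 total
df = (k−1, N−k) = (4−1, 36−4) = (3, 32)

degrees of freedom = [3, 32]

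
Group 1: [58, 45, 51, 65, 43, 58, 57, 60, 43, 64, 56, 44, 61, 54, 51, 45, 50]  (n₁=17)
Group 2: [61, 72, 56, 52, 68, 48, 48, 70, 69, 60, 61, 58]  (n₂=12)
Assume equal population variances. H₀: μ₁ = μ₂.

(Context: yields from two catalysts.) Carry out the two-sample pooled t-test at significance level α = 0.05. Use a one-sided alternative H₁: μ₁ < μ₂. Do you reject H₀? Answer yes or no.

reject H₀: yes

x̄₁=53.235, s₁=7.412, n₁=17
x̄₂=60.250, s₂=8.324, n₂=12
s_p² = [16·7.412² + 11·8.324²]/27 = 60.7892
SE = √(s_p²·(1/17+1/12)) = 2.9397
t = (53.235−60.250)/2.9397 = -2.3862
df = 27
p-value (one-sided, H₁ less) = 0.01215
At α=0.05: p < α → reject H₀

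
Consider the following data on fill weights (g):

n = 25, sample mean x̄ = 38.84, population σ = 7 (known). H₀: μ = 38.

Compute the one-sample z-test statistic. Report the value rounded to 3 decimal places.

test statistic = 0.600

SE = σ/√n = 7/√25 = 1.4000
z = (x̄−μ₀)/SE = (38.84−38)/1.4000 = 0.6000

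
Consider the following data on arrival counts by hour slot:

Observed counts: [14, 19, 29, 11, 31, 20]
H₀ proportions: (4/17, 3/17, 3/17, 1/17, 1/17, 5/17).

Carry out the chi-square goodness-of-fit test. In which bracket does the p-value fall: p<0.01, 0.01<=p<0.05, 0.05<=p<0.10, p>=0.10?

p-value bracket: p<0.01

n = 124; E_i = n·p_i = [29.18, 21.88, 21.88, 7.29, 7.29, 36.47]
χ² = (14−29.18)²/29.18 + (19−21.88)²/21.88 + (29−21.88)²/21.88 + (11−7.29)²/7.29 + (31−7.29)²/7.29 + (20−36.47)²/36.47 = 96.9543
df = 5
p-value (upper-tail) = 0.00000
→ bracket: p<0.01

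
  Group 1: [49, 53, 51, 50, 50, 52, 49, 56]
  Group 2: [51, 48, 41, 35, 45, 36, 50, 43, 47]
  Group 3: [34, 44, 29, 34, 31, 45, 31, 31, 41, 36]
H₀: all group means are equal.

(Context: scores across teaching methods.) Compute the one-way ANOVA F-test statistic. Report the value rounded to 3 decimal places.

Group means [51.25, 44.00, 35.60], grand mean 43.037
SSB = Σnᵢ(x̄ᵢ−x̄)² = 1101.063; SSW = ΣΣ(x−x̄ᵢ)² = 605.900
MSB = 1101.063/2 = 550.5315; MSW = 605.900/24 = 25.2458
F = MSB/MSW = 21.8068
df = (2, 24)

test statistic = 21.807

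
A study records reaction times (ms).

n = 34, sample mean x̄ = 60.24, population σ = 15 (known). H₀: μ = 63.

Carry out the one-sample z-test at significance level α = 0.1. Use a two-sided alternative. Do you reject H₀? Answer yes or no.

SE = σ/√n = 15/√34 = 2.5725
z = (x̄−μ₀)/SE = (60.24−63)/2.5725 = -1.0729
p-value (two-sided) = 0.28332
At α=0.1: p ≥ α → fail to reject H₀

reject H₀: no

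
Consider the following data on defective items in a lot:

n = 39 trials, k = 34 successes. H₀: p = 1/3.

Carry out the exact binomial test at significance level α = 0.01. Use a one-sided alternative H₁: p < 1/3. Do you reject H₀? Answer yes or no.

reject H₀: no

Exact binomial: n=39, k=34, p₀=1/3=0.3333
P(X≤34) from Σ C(n,i)·p₀^i·(1−p₀)^(n−i)
p-value (one-sided, H₁ less) = 1.00000
At α=0.01: p ≥ α → fail to reject H₀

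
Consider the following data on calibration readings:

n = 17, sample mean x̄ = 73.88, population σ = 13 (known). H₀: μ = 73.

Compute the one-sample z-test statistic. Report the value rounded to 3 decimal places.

test statistic = 0.279

SE = σ/√n = 13/√17 = 3.1530
z = (x̄−μ₀)/SE = (73.88−73)/3.1530 = 0.2791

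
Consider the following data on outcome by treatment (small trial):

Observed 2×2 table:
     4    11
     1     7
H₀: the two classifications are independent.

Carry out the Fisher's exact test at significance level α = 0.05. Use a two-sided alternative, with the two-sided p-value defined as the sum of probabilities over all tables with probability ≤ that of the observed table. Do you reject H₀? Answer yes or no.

Margins: r₁=15, r₂=8, c₁=5, c₂=18, n=23
p_obs = C(15,4)·C(8,1)/C(23,5); sum pmf over tables with pmf ≤ p_obs
p-value (two-sided) = 0.62139
At α=0.05: p ≥ α → fail to reject H₀

reject H₀: no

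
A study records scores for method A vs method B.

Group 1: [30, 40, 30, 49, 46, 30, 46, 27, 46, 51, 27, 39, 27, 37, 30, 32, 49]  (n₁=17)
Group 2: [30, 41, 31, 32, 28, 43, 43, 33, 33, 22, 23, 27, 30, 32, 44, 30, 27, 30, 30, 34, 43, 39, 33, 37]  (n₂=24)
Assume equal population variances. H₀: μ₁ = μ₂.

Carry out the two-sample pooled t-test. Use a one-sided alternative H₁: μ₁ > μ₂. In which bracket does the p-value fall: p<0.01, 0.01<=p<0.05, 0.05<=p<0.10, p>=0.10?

x̄₁=37.412, s₁=8.867, n₁=17
x̄₂=33.125, s₂=6.278, n₂=24
s_p² = [16·8.867² + 23·6.278²]/39 = 55.5062
SE = √(s_p²·(1/17+1/24)) = 2.3617
t = (37.412−33.125)/2.3617 = 1.8151
df = 39
p-value (one-sided, H₁ greater) = 0.03860
→ bracket: 0.01<=p<0.05

p-value bracket: 0.01<=p<0.05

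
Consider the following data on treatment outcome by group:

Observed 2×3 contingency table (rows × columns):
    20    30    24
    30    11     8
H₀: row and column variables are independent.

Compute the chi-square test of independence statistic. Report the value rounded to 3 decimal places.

Row totals [74, 49], col totals [50, 41, 32], n=123
χ² = (20−30.08)²/30.08 + (30−24.67)²/24.67 + (24−19.25)²/19.25 + (30−19.92)²/19.92 + (11−16.33)²/16.33 + (8−12.75)²/12.75 = 14.3149
df = 2

test statistic = 14.315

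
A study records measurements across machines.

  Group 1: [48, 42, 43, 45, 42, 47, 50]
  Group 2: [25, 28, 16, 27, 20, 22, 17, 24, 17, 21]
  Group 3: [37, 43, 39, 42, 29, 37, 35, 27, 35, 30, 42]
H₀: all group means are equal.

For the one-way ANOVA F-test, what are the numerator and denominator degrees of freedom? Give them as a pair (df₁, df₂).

k = 3 groups, N = 28 total
df = (k−1, N−k) = (3−1, 28−3) = (2, 25)

degrees of freedom = [2, 25]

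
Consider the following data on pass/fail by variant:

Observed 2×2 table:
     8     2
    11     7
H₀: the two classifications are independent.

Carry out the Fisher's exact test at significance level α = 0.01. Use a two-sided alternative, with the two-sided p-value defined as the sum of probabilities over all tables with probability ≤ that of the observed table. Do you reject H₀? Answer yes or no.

Margins: r₁=10, r₂=18, c₁=19, c₂=9, n=28
p_obs = C(10,8)·C(18,11)/C(28,19); sum pmf over tables with pmf ≤ p_obs
p-value (two-sided) = 0.41697
At α=0.01: p ≥ α → fail to reject H₀

reject H₀: no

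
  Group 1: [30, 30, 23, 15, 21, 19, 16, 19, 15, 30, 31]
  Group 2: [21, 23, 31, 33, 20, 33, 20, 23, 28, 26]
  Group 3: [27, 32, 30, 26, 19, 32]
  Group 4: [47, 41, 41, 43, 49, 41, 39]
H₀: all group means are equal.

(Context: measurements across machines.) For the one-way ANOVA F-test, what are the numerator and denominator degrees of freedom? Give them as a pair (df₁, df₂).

k = 4 groups, N = 34 total
df = (k−1, N−k) = (4−1, 34−4) = (3, 30)

degrees of freedom = [3, 30]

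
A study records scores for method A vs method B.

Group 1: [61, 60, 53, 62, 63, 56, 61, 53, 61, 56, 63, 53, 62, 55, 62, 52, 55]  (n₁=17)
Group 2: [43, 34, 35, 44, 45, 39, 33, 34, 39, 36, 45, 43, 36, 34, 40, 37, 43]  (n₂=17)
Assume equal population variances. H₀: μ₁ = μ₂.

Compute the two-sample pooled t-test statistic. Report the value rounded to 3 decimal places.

x̄₁=58.118, s₁=4.076, n₁=17
x̄₂=38.824, s₂=4.290, n₂=17
s_p² = [16·4.076² + 16·4.290²]/32 = 17.5074
SE = √(s_p²·(1/17+1/17)) = 1.4352
t = (58.118−38.824)/1.4352 = 13.4439
df = 32

test statistic = 13.444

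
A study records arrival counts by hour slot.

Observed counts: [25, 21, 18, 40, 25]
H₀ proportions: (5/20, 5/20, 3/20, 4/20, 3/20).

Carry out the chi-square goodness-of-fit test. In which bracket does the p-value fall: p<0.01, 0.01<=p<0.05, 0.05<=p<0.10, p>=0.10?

n = 129; E_i = n·p_i = [32.25, 32.25, 19.35, 25.80, 19.35]
χ² = (25−32.25)²/32.25 + (21−32.25)²/32.25 + (18−19.35)²/19.35 + (40−25.80)²/25.80 + (25−19.35)²/19.35 = 15.1137
df = 4
p-value (upper-tail) = 0.00447
→ bracket: p<0.01

p-value bracket: p<0.01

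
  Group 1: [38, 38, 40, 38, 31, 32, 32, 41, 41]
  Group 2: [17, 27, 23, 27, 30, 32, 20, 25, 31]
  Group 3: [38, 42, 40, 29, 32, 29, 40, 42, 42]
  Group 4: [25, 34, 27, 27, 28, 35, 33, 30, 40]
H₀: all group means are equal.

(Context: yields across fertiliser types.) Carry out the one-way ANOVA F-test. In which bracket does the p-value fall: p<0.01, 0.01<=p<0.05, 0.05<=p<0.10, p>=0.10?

Group means [36.78, 25.78, 37.11, 31.00], grand mean 32.667
SSB = Σnᵢ(x̄ᵢ−x̄)² = 782.000; SSW = ΣΣ(x−x̄ᵢ)² = 770.000
MSB = 782.000/3 = 260.6667; MSW = 770.000/32 = 24.0625
F = MSB/MSW = 10.8329
df = (3, 32)
p-value (upper-tail) = 0.00005
→ bracket: p<0.01

p-value bracket: p<0.01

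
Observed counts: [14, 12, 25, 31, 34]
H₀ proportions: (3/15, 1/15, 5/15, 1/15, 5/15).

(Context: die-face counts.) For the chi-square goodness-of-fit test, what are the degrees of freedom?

degrees of freedom = 4

df = k − 1 = 5 − 1 = 4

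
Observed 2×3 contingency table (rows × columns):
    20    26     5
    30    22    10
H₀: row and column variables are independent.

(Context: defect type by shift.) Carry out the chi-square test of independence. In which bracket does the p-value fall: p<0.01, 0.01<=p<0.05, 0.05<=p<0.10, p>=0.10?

Row totals [51, 62], col totals [50, 48, 15], n=113
χ² = (20−22.57)²/22.57 + (26−21.66)²/21.66 + (5−6.77)²/6.77 + (30−27.43)²/27.43 + (22−26.34)²/26.34 + (10−8.23)²/8.23 = 2.9572
df = 2
p-value (upper-tail) = 0.22795
→ bracket: p>=0.10

p-value bracket: p>=0.10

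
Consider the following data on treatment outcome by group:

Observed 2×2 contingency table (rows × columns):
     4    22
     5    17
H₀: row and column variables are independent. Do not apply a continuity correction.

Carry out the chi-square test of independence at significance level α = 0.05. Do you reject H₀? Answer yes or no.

Row totals [26, 22], col totals [9, 39], n=48
χ² = (4−4.88)²/4.88 + (22−21.12)²/21.12 + (5−4.12)²/4.12 + (17−17.88)²/17.88 = 0.4217
df = 1
p-value (upper-tail) = 0.51607
At α=0.05: p ≥ α → fail to reject H₀

reject H₀: no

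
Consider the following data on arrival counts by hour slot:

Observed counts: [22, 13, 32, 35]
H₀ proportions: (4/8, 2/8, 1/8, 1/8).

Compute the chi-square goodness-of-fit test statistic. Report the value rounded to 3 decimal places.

n = 102; E_i = n·p_i = [51.00, 25.50, 12.75, 12.75]
χ² = (22−51.00)²/51.00 + (13−25.50)²/25.50 + (32−12.75)²/12.75 + (35−12.75)²/12.75 = 90.5098
df = 3

test statistic = 90.510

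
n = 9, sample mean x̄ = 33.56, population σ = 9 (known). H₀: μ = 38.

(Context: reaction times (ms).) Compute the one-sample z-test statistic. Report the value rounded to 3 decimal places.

SE = σ/√n = 9/√9 = 3.0000
z = (x̄−μ₀)/SE = (33.56−38)/3.0000 = -1.4800

test statistic = -1.480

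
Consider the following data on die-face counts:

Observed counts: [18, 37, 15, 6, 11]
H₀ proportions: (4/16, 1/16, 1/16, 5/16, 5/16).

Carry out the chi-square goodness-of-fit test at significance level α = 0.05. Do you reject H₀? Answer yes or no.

n = 87; E_i = n·p_i = [21.75, 5.44, 5.44, 27.19, 27.19]
χ² = (18−21.75)²/21.75 + (37−5.44)²/5.44 + (15−5.44)²/5.44 + (6−27.19)²/27.19 + (11−27.19)²/27.19 = 226.8207
df = 4
p-value (upper-tail) = 0.00000
At α=0.05: p < α → reject H₀

reject H₀: yes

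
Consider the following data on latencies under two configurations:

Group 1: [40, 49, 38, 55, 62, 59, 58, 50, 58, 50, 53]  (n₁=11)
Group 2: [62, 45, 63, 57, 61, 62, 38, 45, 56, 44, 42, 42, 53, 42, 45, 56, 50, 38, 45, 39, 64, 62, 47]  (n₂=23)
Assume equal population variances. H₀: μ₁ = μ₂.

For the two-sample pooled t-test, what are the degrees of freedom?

degrees of freedom = 32

df = n₁ + n₂ − 2 = 11 + 23 − 2 = 32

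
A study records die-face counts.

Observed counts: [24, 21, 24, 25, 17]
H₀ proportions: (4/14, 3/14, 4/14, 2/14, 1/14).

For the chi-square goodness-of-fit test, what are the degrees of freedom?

degrees of freedom = 4

df = k − 1 = 5 − 1 = 4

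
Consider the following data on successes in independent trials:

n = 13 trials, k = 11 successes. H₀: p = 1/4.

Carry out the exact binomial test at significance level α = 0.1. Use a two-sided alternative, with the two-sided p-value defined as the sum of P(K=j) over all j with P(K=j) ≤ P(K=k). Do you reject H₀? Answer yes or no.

reject H₀: yes

Exact binomial: n=13, k=11, p₀=1/4=0.2500
P(X=j) = C(n,j)·p₀^j·(1−p₀)^(n−j); p = Σ P(X=j) over j with P(X=j) ≤ P(X=11)
p-value (two-sided) = 0.00001
At α=0.1: p < α → reject H₀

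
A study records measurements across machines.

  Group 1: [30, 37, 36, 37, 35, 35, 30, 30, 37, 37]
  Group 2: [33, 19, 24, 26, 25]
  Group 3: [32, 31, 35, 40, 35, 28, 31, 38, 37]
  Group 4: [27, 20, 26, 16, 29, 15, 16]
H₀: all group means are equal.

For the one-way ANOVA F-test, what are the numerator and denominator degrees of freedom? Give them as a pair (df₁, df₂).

k = 4 groups, N = 31 total
df = (k−1, N−k) = (4−1, 31−4) = (3, 27)

degrees of freedom = [3, 27]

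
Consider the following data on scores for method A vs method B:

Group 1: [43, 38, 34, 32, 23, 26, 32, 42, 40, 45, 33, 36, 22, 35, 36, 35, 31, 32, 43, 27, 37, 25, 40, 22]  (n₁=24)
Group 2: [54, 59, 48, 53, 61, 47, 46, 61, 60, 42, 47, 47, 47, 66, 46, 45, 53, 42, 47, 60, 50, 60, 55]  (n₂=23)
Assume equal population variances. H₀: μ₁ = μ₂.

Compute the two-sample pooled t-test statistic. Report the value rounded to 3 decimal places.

x̄₁=33.708, s₁=6.843, n₁=24
x̄₂=52.000, s₂=7.006, n₂=23
s_p² = [23·6.843² + 22·7.006²]/45 = 47.9324
SE = √(s_p²·(1/24+1/23)) = 2.0202
t = (33.708−52.000)/2.0202 = -9.0544
df = 45

test statistic = -9.054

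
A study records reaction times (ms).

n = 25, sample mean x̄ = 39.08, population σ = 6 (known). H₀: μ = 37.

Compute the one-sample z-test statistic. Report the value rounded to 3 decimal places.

SE = σ/√n = 6/√25 = 1.2000
z = (x̄−μ₀)/SE = (39.08−37)/1.2000 = 1.7333

test statistic = 1.733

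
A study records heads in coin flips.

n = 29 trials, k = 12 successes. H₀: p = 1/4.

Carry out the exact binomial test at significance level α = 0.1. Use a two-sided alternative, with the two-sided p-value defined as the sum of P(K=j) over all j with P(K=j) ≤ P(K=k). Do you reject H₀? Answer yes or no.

Exact binomial: n=29, k=12, p₀=1/4=0.2500
P(X=j) = C(n,j)·p₀^j·(1−p₀)^(n−j); p = Σ P(X=j) over j with P(X=j) ≤ P(X=12)
p-value (two-sided) = 0.05231
At α=0.1: p < α → reject H₀

reject H₀: yes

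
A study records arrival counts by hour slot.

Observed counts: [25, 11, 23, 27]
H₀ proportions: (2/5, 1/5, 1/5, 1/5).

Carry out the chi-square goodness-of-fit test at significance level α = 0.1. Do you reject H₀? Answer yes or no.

reject H₀: yes

n = 86; E_i = n·p_i = [34.40, 17.20, 17.20, 17.20]
χ² = (25−34.40)²/34.40 + (11−17.20)²/17.20 + (23−17.20)²/17.20 + (27−17.20)²/17.20 = 12.3430
df = 3
p-value (upper-tail) = 0.00630
At α=0.1: p < α → reject H₀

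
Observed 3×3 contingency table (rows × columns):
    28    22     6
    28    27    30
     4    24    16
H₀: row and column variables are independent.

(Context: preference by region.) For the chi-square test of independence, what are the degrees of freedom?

degrees of freedom = 4

df = (r−1)(c−1) = (3−1)·(3−1) = 4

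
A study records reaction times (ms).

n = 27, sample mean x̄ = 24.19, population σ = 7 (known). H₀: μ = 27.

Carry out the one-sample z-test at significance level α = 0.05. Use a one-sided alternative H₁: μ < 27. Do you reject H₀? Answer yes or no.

SE = σ/√n = 7/√27 = 1.3472
z = (x̄−μ₀)/SE = (24.19−27)/1.3472 = -2.0859
p-value (one-sided, H₁ less) = 0.01849
At α=0.05: p < α → reject H₀

reject H₀: yes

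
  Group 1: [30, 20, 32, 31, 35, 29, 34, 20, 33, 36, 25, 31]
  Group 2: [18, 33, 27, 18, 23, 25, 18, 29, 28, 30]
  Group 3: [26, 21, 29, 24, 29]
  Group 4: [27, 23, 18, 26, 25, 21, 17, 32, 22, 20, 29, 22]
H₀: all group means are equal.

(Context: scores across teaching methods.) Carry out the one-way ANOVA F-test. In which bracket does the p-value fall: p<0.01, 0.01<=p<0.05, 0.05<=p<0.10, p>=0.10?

p-value bracket: 0.01<=p<0.05

Group means [29.67, 24.90, 25.80, 23.50], grand mean 26.051
SSB = Σnᵢ(x̄ᵢ−x̄)² = 248.531; SSW = ΣΣ(x−x̄ᵢ)² = 851.367
MSB = 248.531/3 = 82.8436; MSW = 851.367/35 = 24.3248
F = MSB/MSW = 3.4057
df = (3, 35)
p-value (upper-tail) = 0.02814
→ bracket: 0.01<=p<0.05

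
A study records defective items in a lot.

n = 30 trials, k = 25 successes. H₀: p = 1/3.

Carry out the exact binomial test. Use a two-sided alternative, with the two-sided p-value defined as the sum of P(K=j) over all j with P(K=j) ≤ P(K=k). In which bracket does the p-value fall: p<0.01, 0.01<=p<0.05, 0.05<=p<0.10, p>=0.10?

Exact binomial: n=30, k=25, p₀=1/3=0.3333
P(X=j) = C(n,j)·p₀^j·(1−p₀)^(n−j); p = Σ P(X=j) over j with P(X=j) ≤ P(X=25)
p-value (two-sided) = 0.00000
→ bracket: p<0.01

p-value bracket: p<0.01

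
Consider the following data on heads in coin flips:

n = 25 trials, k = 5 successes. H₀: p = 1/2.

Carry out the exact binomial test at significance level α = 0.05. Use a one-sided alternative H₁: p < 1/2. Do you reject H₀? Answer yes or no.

reject H₀: yes

Exact binomial: n=25, k=5, p₀=1/2=0.5000
P(X≤5) from Σ C(n,i)·p₀^i·(1−p₀)^(n−i)
p-value (one-sided, H₁ less) = 0.00204
At α=0.05: p < α → reject H₀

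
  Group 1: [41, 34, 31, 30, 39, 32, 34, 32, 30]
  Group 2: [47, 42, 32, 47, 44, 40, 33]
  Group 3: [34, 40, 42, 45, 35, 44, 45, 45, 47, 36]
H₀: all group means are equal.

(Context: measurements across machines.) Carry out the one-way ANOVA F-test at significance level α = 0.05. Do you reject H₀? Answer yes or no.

reject H₀: yes

Group means [33.67, 40.71, 41.30], grand mean 38.500
SSB = Σnᵢ(x̄ᵢ−x̄)² = 322.971; SSW = ΣΣ(x−x̄ᵢ)² = 553.529
MSB = 322.971/2 = 161.4857; MSW = 553.529/23 = 24.0665
F = MSB/MSW = 6.7100
df = (2, 23)
p-value (upper-tail) = 0.00506
At α=0.05: p < α → reject H₀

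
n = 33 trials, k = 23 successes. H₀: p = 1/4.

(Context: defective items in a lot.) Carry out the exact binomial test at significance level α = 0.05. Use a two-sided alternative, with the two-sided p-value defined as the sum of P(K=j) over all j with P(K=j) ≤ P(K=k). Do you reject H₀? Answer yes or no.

reject H₀: yes

Exact binomial: n=33, k=23, p₀=1/4=0.2500
P(X=j) = C(n,j)·p₀^j·(1−p₀)^(n−j); p = Σ P(X=j) over j with P(X=j) ≤ P(X=23)
p-value (two-sided) = 0.00000
At α=0.05: p < α → reject H₀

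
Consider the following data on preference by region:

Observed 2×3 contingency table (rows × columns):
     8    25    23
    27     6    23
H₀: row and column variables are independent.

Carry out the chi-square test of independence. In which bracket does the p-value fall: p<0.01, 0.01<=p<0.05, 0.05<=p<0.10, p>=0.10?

p-value bracket: p<0.01

Row totals [56, 56], col totals [35, 31, 46], n=112
χ² = (8−17.50)²/17.50 + (25−15.50)²/15.50 + (23−23.00)²/23.00 + (27−17.50)²/17.50 + (6−15.50)²/15.50 + (23−23.00)²/23.00 = 21.9594
df = 2
p-value (upper-tail) = 0.00002
→ bracket: p<0.01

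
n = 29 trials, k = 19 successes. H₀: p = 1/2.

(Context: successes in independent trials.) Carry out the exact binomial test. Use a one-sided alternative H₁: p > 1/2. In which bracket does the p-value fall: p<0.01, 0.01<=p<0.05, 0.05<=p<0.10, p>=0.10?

p-value bracket: 0.05<=p<0.10

Exact binomial: n=29, k=19, p₀=1/2=0.5000
P(X≥19) from Σ C(n,i)·p₀^i·(1−p₀)^(n−i)
p-value (one-sided, H₁ greater) = 0.06802
→ bracket: 0.05<=p<0.10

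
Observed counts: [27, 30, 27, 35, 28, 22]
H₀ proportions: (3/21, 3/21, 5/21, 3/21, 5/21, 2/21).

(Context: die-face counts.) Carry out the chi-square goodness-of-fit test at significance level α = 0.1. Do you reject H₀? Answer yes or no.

n = 169; E_i = n·p_i = [24.14, 24.14, 40.24, 24.14, 40.24, 16.10]
χ² = (27−24.14)²/24.14 + (30−24.14)²/24.14 + (27−40.24)²/40.24 + (35−24.14)²/24.14 + (28−40.24)²/40.24 + (22−16.10)²/16.10 = 16.8852
df = 5
p-value (upper-tail) = 0.00472
At α=0.1: p < α → reject H₀

reject H₀: yes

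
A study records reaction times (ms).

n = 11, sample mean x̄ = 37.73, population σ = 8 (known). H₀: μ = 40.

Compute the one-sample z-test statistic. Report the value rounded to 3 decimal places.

SE = σ/√n = 8/√11 = 2.4121
z = (x̄−μ₀)/SE = (37.73−40)/2.4121 = -0.9411

test statistic = -0.941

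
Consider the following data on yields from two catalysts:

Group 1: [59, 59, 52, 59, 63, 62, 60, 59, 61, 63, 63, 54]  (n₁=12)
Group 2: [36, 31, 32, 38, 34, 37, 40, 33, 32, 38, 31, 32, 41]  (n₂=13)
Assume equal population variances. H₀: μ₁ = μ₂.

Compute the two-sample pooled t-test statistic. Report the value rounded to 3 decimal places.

x̄₁=59.500, s₁=3.477, n₁=12
x̄₂=35.000, s₂=3.512, n₂=13
s_p² = [11·3.477² + 12·3.512²]/23 = 12.2174
SE = √(s_p²·(1/12+1/13)) = 1.3993
t = (59.500−35.000)/1.3993 = 17.5093
df = 23

test statistic = 17.509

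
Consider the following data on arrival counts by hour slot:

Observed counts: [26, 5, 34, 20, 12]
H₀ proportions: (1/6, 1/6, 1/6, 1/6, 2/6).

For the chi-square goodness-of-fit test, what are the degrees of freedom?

degrees of freedom = 4

df = k − 1 = 5 − 1 = 4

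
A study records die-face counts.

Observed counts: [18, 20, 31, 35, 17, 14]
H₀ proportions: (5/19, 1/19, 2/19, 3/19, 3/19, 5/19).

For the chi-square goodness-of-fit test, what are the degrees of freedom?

degrees of freedom = 5

df = k − 1 = 6 − 1 = 5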